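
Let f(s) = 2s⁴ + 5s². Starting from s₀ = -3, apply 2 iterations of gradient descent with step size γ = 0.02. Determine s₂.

f′(s) = 8s³ + 10s
s₁ = -3 − 0.02·(-246) = 1.92
s₂ = 1.92 − 0.02·75.823104 = 0.40353792

0.40353792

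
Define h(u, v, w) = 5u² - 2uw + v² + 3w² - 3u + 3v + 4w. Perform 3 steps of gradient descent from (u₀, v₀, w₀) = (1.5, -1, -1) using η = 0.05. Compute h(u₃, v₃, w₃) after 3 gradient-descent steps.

-3.49586275

∇h = (10u - 2w - 3, 2v + 3, -2u + 6w + 4)
Step 1: at (1.5, -1, -1), ∇h = (14, 1, -5) → (1.5, -1, -1) − 0.05·(14, 1, -5) = (0.8, -1.05, -0.75)
Step 2: at (0.8, -1.05, -0.75), ∇h = (6.5, 0.9, -2.1) → (0.8, -1.05, -0.75) − 0.05·(6.5, 0.9, -2.1) = (0.475, -1.095, -0.645)
Step 3: at (0.475, -1.095, -0.645), ∇h = (3.04, 0.81, -0.82) → (0.475, -1.095, -0.645) − 0.05·(3.04, 0.81, -0.82) = (0.323, -1.1355, -0.604)
h(0.323, -1.1355, -0.604) = -3.49586275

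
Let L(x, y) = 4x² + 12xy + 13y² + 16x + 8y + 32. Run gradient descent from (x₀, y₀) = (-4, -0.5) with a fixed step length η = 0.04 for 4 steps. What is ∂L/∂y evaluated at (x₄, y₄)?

-1.6042112

∇L = (8x + 12y + 16, 12x + 26y + 8)
Step 1: at (-4, -0.5), ∇L = (-22, -53) → (-4, -0.5) − 0.04·(-22, -53) = (-3.12, 1.62)
Step 2: at (-3.12, 1.62), ∇L = (10.48, 12.68) → (-3.12, 1.62) − 0.04·(10.48, 12.68) = (-3.5392, 1.1128)
Step 3: at (-3.5392, 1.1128), ∇L = (1.04, -5.5376) → (-3.5392, 1.1128) − 0.04·(1.04, -5.5376) = (-3.5808, 1.334304)
Step 4: at (-3.5808, 1.334304), ∇L = (3.365248, -0.277696) → (-3.5808, 1.334304) − 0.04·(3.365248, -0.277696) = (-3.71540992, 1.34541184)
∂L/∂y at (-3.71540992, 1.34541184) = -1.6042112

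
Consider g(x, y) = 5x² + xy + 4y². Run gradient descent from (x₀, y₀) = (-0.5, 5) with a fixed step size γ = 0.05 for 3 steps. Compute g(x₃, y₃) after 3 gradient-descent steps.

∇g = (10x + y, x + 8y)
Step 1: at (-0.5, 5), ∇g = (0, 39.5) → (-0.5, 5) − 0.05·(0, 39.5) = (-0.5, 3.025)
Step 2: at (-0.5, 3.025), ∇g = (-1.975, 23.7) → (-0.5, 3.025) − 0.05·(-1.975, 23.7) = (-0.40125, 1.84)
Step 3: at (-0.40125, 1.84), ∇g = (-2.1725, 14.31875) → (-0.40125, 1.84) − 0.05·(-2.1725, 14.31875) = (-0.292625, 1.1240625)
g(-0.292625, 1.1240625) = 5.1532841796875

5.1532841796875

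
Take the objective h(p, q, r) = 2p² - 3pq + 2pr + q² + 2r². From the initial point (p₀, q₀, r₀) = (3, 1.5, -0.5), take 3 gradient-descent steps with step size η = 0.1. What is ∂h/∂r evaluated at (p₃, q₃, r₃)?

∇h = (4p - 3q + 2r, -3p + 2q, 2p + 4r)
(p₁, q₁, r₁) = (3, 1.5, -0.5) − 0.1·(6.5, -6, 4) = (2.35, 2.1, -0.9)
(p₂, q₂, r₂) = (2.35, 2.1, -0.9) − 0.1·(1.3, -2.85, 1.1) = (2.22, 2.385, -1.01)
(p₃, q₃, r₃) = (2.22, 2.385, -1.01) − 0.1·(-0.295, -1.89, 0.4) = (2.2495, 2.574, -1.05)
∂h/∂r at (2.2495, 2.574, -1.05) = 0.299

0.299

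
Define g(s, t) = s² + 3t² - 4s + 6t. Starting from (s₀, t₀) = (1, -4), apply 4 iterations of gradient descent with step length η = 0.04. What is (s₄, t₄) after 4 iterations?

∇g = (2s - 4, 6t + 6)
Step 1: at (1, -4), ∇g = (-2, -18) → (1, -4) − 0.04·(-2, -18) = (1.08, -3.28)
Step 2: at (1.08, -3.28), ∇g = (-1.84, -13.68) → (1.08, -3.28) − 0.04·(-1.84, -13.68) = (1.1536, -2.7328)
Step 3: at (1.1536, -2.7328), ∇g = (-1.6928, -10.3968) → (1.1536, -2.7328) − 0.04·(-1.6928, -10.3968) = (1.221312, -2.316928)
Step 4: at (1.221312, -2.316928), ∇g = (-1.557376, -7.901568) → (1.221312, -2.316928) − 0.04·(-1.557376, -7.901568) = (1.28360704, -2.00086528)

(1.28360704, -2.00086528)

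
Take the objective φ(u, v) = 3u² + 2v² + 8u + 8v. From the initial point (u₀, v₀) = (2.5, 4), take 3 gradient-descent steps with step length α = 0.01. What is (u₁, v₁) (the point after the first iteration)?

(2.27, 3.76)

∇φ = (6u + 8, 4v + 8)
Step 1: at (2.5, 4), ∇φ = (23, 24) → (2.5, 4) − 0.01·(23, 24) = (2.27, 3.76)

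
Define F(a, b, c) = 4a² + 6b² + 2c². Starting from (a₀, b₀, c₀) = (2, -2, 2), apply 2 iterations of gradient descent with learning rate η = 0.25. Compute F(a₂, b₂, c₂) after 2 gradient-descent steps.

400

∇F = (8a, 12b, 4c)
(a₁, b₁, c₁) = (2, -2, 2) − 0.25·(16, -24, 8) = (-2, 4, 0)
(a₂, b₂, c₂) = (-2, 4, 0) − 0.25·(-16, 48, 0) = (2, -8, 0)
F(2, -8, 0) = 400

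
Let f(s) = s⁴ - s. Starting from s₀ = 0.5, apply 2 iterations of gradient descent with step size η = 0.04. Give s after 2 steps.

f′(s) = 4s³ - 1
s₁ = 0.5 − 0.04·(-0.5) = 0.52
s₂ = 0.52 − 0.04·(-0.437568) = 0.53750272

0.53750272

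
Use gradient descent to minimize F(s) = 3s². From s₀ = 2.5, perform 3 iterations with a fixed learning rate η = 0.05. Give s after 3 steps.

0.8575

F′(s) = 6s
s₁ = 2.5 − 0.05·15 = 1.75
s₂ = 1.75 − 0.05·10.5 = 1.225
s₃ = 1.225 − 0.05·7.35 = 0.8575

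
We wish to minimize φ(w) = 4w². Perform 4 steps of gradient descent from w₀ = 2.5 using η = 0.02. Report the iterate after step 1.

2.1

φ′(w) = 8w
Step 1: φ′(2.5) = 20; w₁ = 2.5 − 0.02·20 = 2.1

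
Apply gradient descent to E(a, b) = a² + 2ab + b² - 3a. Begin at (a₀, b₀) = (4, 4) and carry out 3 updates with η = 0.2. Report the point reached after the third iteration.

∇E = (2a + 2b - 3, 2a + 2b)
(a₁, b₁) = (4, 4) − 0.2·(13, 16) = (1.4, 0.8)
(a₂, b₂) = (1.4, 0.8) − 0.2·(1.4, 4.4) = (1.12, -0.08)
(a₃, b₃) = (1.12, -0.08) − 0.2·(-0.92, 2.08) = (1.304, -0.496)

(1.304, -0.496)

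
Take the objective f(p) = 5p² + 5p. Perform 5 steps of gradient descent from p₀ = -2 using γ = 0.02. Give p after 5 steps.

-0.99152

f′(p) = 10p + 5
p₁ = -2 − 0.02·(-15) = -1.7
p₂ = -1.7 − 0.02·(-12) = -1.46
p₃ = -1.46 − 0.02·(-9.6) = -1.268
p₄ = -1.268 − 0.02·(-7.68) = -1.1144
p₅ = -1.1144 − 0.02·(-6.144) = -0.99152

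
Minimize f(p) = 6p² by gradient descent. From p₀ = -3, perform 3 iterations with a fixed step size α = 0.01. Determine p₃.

f′(p) = 12p
p₁ = -3 − 0.01·(-36) = -2.64
p₂ = -2.64 − 0.01·(-31.68) = -2.3232
p₃ = -2.3232 − 0.01·(-27.8784) = -2.044416

-2.044416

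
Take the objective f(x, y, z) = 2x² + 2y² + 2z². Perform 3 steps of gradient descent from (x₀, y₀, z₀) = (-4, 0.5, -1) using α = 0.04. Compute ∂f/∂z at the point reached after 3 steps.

-2.370816

∇f = (4x, 4y, 4z)
Step 1: at (-4, 0.5, -1), ∇f = (-16, 2, -4) → (-4, 0.5, -1) − 0.04·(-16, 2, -4) = (-3.36, 0.42, -0.84)
Step 2: at (-3.36, 0.42, -0.84), ∇f = (-13.44, 1.68, -3.36) → (-3.36, 0.42, -0.84) − 0.04·(-13.44, 1.68, -3.36) = (-2.8224, 0.3528, -0.7056)
Step 3: at (-2.8224, 0.3528, -0.7056), ∇f = (-11.2896, 1.4112, -2.8224) → (-2.8224, 0.3528, -0.7056) − 0.04·(-11.2896, 1.4112, -2.8224) = (-2.370816, 0.296352, -0.592704)
∂f/∂z at (-2.370816, 0.296352, -0.592704) = -2.370816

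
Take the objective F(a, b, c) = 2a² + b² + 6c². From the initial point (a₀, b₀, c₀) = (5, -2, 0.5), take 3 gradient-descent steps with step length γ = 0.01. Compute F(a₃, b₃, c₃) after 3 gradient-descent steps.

43.377865138432

∇F = (4a, 2b, 12c)
(a₁, b₁, c₁) = (5, -2, 0.5) − 0.01·(20, -4, 6) = (4.8, -1.96, 0.44)
(a₂, b₂, c₂) = (4.8, -1.96, 0.44) − 0.01·(19.2, -3.92, 5.28) = (4.608, -1.9208, 0.3872)
(a₃, b₃, c₃) = (4.608, -1.9208, 0.3872) − 0.01·(18.432, -3.8416, 4.6464) = (4.42368, -1.882384, 0.340736)
F(4.42368, -1.882384, 0.340736) = 43.377865138432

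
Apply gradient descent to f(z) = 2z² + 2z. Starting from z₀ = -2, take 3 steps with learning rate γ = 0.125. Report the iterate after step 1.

-1.25

f′(z) = 4z + 2
z₁ = -2 − 0.125·(-6) = -1.25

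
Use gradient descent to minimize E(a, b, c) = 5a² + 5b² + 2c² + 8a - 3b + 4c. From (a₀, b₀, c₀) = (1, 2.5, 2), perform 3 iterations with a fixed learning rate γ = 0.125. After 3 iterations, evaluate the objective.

∇E = (10a + 8, 10b - 3, 4c + 4)
(a₁, b₁, c₁) = (1, 2.5, 2) − 0.125·(18, 22, 12) = (-1.25, -0.25, 0.5)
(a₂, b₂, c₂) = (-1.25, -0.25, 0.5) − 0.125·(-4.5, -5.5, 6) = (-0.6875, 0.4375, -0.25)
(a₃, b₃, c₃) = (-0.6875, 0.4375, -0.25) − 0.125·(1.125, 1.375, 3) = (-0.828125, 0.265625, -0.625)
E(-0.828125, 0.265625, -0.625) = -5.35888671875

-5.35888671875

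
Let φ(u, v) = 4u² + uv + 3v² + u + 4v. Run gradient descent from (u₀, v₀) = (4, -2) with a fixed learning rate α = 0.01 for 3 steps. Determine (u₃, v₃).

∇φ = (8u + v + 1, u + 6v + 4)
Step 1: at (4, -2), ∇φ = (31, -4) → (4, -2) − 0.01·(31, -4) = (3.69, -1.96)
Step 2: at (3.69, -1.96), ∇φ = (28.56, -4.07) → (3.69, -1.96) − 0.01·(28.56, -4.07) = (3.4044, -1.9193)
Step 3: at (3.4044, -1.9193), ∇φ = (26.3159, -4.1114) → (3.4044, -1.9193) − 0.01·(26.3159, -4.1114) = (3.141241, -1.878186)

(3.141241, -1.878186)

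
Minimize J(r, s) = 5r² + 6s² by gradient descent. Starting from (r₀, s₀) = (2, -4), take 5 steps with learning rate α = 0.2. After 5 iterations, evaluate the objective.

2796.8446877696

∇J = (10r, 12s)
(r₁, s₁) = (2, -4) − 0.2·(20, -48) = (-2, 5.6)
(r₂, s₂) = (-2, 5.6) − 0.2·(-20, 67.2) = (2, -7.84)
(r₃, s₃) = (2, -7.84) − 0.2·(20, -94.08) = (-2, 10.976)
(r₄, s₄) = (-2, 10.976) − 0.2·(-20, 131.712) = (2, -15.3664)
(r₅, s₅) = (2, -15.3664) − 0.2·(20, -184.3968) = (-2, 21.51296)
J(-2, 21.51296) = 2796.8446877696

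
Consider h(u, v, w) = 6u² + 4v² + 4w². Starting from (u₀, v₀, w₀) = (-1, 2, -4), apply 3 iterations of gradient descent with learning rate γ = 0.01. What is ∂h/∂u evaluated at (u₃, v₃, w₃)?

-8.177664

∇h = (12u, 8v, 8w)
Step 1: at (-1, 2, -4), ∇h = (-12, 16, -32) → (-1, 2, -4) − 0.01·(-12, 16, -32) = (-0.88, 1.84, -3.68)
Step 2: at (-0.88, 1.84, -3.68), ∇h = (-10.56, 14.72, -29.44) → (-0.88, 1.84, -3.68) − 0.01·(-10.56, 14.72, -29.44) = (-0.7744, 1.6928, -3.3856)
Step 3: at (-0.7744, 1.6928, -3.3856), ∇h = (-9.2928, 13.5424, -27.0848) → (-0.7744, 1.6928, -3.3856) − 0.01·(-9.2928, 13.5424, -27.0848) = (-0.681472, 1.557376, -3.114752)
∂h/∂u at (-0.681472, 1.557376, -3.114752) = -8.177664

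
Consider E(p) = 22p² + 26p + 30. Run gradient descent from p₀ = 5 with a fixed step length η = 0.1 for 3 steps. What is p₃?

E′(p) = 44p + 26
p₁ = 5 − 0.1·246 = -19.6
p₂ = -19.6 − 0.1·(-836.4) = 64.04
p₃ = 64.04 − 0.1·2843.76 = -220.336

-220.336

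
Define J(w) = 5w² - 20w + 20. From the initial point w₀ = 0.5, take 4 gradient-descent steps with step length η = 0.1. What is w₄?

J′(w) = 10w - 20
Step 1: J′(0.5) = -15; w₁ = 0.5 − 0.1·(-15) = 2
Step 2: J′(2) = 0; w₂ = 2 − 0.1·0 = 2
Step 3: J′(2) = 0; w₃ = 2 − 0.1·0 = 2
Step 4: J′(2) = 0; w₄ = 2 − 0.1·0 = 2

2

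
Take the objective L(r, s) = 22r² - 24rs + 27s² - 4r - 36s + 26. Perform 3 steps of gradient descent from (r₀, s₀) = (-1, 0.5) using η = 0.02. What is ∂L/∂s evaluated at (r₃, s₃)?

-7.104

∇L = (44r - 24s - 4, -24r + 54s - 36)
Step 1: at (-1, 0.5), ∇L = (-60, 15) → (-1, 0.5) − 0.02·(-60, 15) = (0.2, 0.2)
Step 2: at (0.2, 0.2), ∇L = (0, -30) → (0.2, 0.2) − 0.02·(0, -30) = (0.2, 0.8)
Step 3: at (0.2, 0.8), ∇L = (-14.4, 2.4) → (0.2, 0.8) − 0.02·(-14.4, 2.4) = (0.488, 0.752)
∂L/∂s at (0.488, 0.752) = -7.104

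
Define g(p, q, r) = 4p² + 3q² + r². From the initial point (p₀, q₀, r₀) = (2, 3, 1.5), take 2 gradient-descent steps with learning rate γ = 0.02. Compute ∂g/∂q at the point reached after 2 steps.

13.9392

∇g = (8p, 6q, 2r)
Step 1: at (2, 3, 1.5), ∇g = (16, 18, 3) → (2, 3, 1.5) − 0.02·(16, 18, 3) = (1.68, 2.64, 1.44)
Step 2: at (1.68, 2.64, 1.44), ∇g = (13.44, 15.84, 2.88) → (1.68, 2.64, 1.44) − 0.02·(13.44, 15.84, 2.88) = (1.4112, 2.3232, 1.3824)
∂g/∂q at (1.4112, 2.3232, 1.3824) = 13.9392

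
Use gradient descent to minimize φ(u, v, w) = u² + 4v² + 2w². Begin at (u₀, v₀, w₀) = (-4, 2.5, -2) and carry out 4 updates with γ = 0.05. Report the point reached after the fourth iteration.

(-2.6244, 0.324, -0.8192)

∇φ = (2u, 8v, 4w)
Step 1: at (-4, 2.5, -2), ∇φ = (-8, 20, -8) → (-4, 2.5, -2) − 0.05·(-8, 20, -8) = (-3.6, 1.5, -1.6)
Step 2: at (-3.6, 1.5, -1.6), ∇φ = (-7.2, 12, -6.4) → (-3.6, 1.5, -1.6) − 0.05·(-7.2, 12, -6.4) = (-3.24, 0.9, -1.28)
Step 3: at (-3.24, 0.9, -1.28), ∇φ = (-6.48, 7.2, -5.12) → (-3.24, 0.9, -1.28) − 0.05·(-6.48, 7.2, -5.12) = (-2.916, 0.54, -1.024)
Step 4: at (-2.916, 0.54, -1.024), ∇φ = (-5.832, 4.32, -4.096) → (-2.916, 0.54, -1.024) − 0.05·(-5.832, 4.32, -4.096) = (-2.6244, 0.324, -0.8192)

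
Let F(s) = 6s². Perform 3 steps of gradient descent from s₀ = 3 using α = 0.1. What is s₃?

F′(s) = 12s
Step 1: F′(3) = 36; s₁ = 3 − 0.1·36 = -0.6
Step 2: F′(-0.6) = -7.2; s₂ = -0.6 − 0.1·(-7.2) = 0.12
Step 3: F′(0.12) = 1.44; s₃ = 0.12 − 0.1·1.44 = -0.024

-0.024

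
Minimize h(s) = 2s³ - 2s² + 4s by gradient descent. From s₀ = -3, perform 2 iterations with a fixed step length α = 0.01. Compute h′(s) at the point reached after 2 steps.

155.90829016

h′(s) = 6s² - 4s + 4
Step 1: h′(-3) = 70; s₁ = -3 − 0.01·70 = -3.7
Step 2: h′(-3.7) = 100.94; s₂ = -3.7 − 0.01·100.94 = -4.7094
h′(s) at (-4.7094) = 155.90829016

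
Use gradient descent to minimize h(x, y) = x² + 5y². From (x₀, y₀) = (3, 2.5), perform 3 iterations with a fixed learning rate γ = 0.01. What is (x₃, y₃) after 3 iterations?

(2.823576, 1.8225)

∇h = (2x, 10y)
(x₁, y₁) = (3, 2.5) − 0.01·(6, 25) = (2.94, 2.25)
(x₂, y₂) = (2.94, 2.25) − 0.01·(5.88, 22.5) = (2.8812, 2.025)
(x₃, y₃) = (2.8812, 2.025) − 0.01·(5.7624, 20.25) = (2.823576, 1.8225)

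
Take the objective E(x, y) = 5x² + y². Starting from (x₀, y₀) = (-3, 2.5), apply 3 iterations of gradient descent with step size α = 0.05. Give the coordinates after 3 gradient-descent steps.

∇E = (10x, 2y)
Step 1: at (-3, 2.5), ∇E = (-30, 5) → (-3, 2.5) − 0.05·(-30, 5) = (-1.5, 2.25)
Step 2: at (-1.5, 2.25), ∇E = (-15, 4.5) → (-1.5, 2.25) − 0.05·(-15, 4.5) = (-0.75, 2.025)
Step 3: at (-0.75, 2.025), ∇E = (-7.5, 4.05) → (-0.75, 2.025) − 0.05·(-7.5, 4.05) = (-0.375, 1.8225)

(-0.375, 1.8225)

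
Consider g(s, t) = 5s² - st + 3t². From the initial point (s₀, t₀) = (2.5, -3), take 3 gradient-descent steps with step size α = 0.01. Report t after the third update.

∇g = (10s - t, -s + 6t)
(s₁, t₁) = (2.5, -3) − 0.01·(28, -20.5) = (2.22, -2.795)
(s₂, t₂) = (2.22, -2.795) − 0.01·(24.995, -18.99) = (1.97005, -2.6051)
(s₃, t₃) = (1.97005, -2.6051) − 0.01·(22.3056, -17.60065) = (1.746994, -2.4290935)
t = -2.4290935

-2.4290935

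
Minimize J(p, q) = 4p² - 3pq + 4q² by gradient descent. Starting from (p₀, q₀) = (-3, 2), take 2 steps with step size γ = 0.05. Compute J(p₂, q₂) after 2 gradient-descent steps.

3.2146875

∇J = (8p - 3q, -3p + 8q)
(p₁, q₁) = (-3, 2) − 0.05·(-30, 25) = (-1.5, 0.75)
(p₂, q₂) = (-1.5, 0.75) − 0.05·(-14.25, 10.5) = (-0.7875, 0.225)
J(-0.7875, 0.225) = 3.2146875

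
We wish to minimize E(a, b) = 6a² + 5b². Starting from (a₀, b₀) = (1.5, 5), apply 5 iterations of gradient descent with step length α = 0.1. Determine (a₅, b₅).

∇E = (12a, 10b)
Step 1: at (1.5, 5), ∇E = (18, 50) → (1.5, 5) − 0.1·(18, 50) = (-0.3, 0)
Step 2: at (-0.3, 0), ∇E = (-3.6, 0) → (-0.3, 0) − 0.1·(-3.6, 0) = (0.06, 0)
Step 3: at (0.06, 0), ∇E = (0.72, 0) → (0.06, 0) − 0.1·(0.72, 0) = (-0.012, 0)
Step 4: at (-0.012, 0), ∇E = (-0.144, 0) → (-0.012, 0) − 0.1·(-0.144, 0) = (0.0024, 0)
Step 5: at (0.0024, 0), ∇E = (0.0288, 0) → (0.0024, 0) − 0.1·(0.0288, 0) = (-0.00048, 0)

(-0.00048, 0)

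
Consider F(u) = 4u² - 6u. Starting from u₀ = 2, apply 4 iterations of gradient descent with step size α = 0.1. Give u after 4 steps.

F′(u) = 8u - 6
Step 1: F′(2) = 10; u₁ = 2 − 0.1·10 = 1
Step 2: F′(1) = 2; u₂ = 1 − 0.1·2 = 0.8
Step 3: F′(0.8) = 0.4; u₃ = 0.8 − 0.1·0.4 = 0.76
Step 4: F′(0.76) = 0.08; u₄ = 0.76 − 0.1·0.08 = 0.752

0.752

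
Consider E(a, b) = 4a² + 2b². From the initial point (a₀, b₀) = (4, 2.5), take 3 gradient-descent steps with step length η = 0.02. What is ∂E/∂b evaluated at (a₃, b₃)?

7.78688

∇E = (8a, 4b)
(a₁, b₁) = (4, 2.5) − 0.02·(32, 10) = (3.36, 2.3)
(a₂, b₂) = (3.36, 2.3) − 0.02·(26.88, 9.2) = (2.8224, 2.116)
(a₃, b₃) = (2.8224, 2.116) − 0.02·(22.5792, 8.464) = (2.370816, 1.94672)
∂E/∂b at (2.370816, 1.94672) = 7.78688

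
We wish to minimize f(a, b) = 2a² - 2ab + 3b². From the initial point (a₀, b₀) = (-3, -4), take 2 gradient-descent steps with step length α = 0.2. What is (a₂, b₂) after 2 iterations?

(-0.6, -0.8)

∇f = (4a - 2b, -2a + 6b)
(a₁, b₁) = (-3, -4) − 0.2·(-4, -18) = (-2.2, -0.4)
(a₂, b₂) = (-2.2, -0.4) − 0.2·(-8, 2) = (-0.6, -0.8)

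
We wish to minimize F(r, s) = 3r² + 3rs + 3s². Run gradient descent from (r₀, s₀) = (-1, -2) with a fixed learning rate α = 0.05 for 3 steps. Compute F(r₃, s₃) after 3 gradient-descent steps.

0.843395109375

∇F = (6r + 3s, 3r + 6s)
(r₁, s₁) = (-1, -2) − 0.05·(-12, -15) = (-0.4, -1.25)
(r₂, s₂) = (-0.4, -1.25) − 0.05·(-6.15, -8.7) = (-0.0925, -0.815)
(r₃, s₃) = (-0.0925, -0.815) − 0.05·(-3, -5.1675) = (0.0575, -0.556625)
F(0.0575, -0.556625) = 0.843395109375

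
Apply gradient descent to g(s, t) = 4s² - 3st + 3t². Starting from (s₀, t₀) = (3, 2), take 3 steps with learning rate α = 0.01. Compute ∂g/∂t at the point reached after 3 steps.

3.90099

∇g = (8s - 3t, -3s + 6t)
(s₁, t₁) = (3, 2) − 0.01·(18, 3) = (2.82, 1.97)
(s₂, t₂) = (2.82, 1.97) − 0.01·(16.65, 3.36) = (2.6535, 1.9364)
(s₃, t₃) = (2.6535, 1.9364) − 0.01·(15.4188, 3.6579) = (2.499312, 1.899821)
∂g/∂t at (2.499312, 1.899821) = 3.90099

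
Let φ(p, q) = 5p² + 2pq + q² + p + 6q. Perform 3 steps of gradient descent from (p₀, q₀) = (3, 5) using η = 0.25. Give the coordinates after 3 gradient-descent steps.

∇φ = (10p + 2q + 1, 2p + 2q + 6)
Step 1: at (3, 5), ∇φ = (41, 22) → (3, 5) − 0.25·(41, 22) = (-7.25, -0.5)
Step 2: at (-7.25, -0.5), ∇φ = (-72.5, -9.5) → (-7.25, -0.5) − 0.25·(-72.5, -9.5) = (10.875, 1.875)
Step 3: at (10.875, 1.875), ∇φ = (113.5, 31.5) → (10.875, 1.875) − 0.25·(113.5, 31.5) = (-17.5, -6)

(-17.5, -6)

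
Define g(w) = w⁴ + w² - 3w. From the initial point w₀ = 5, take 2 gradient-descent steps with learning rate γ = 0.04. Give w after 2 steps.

g′(w) = 4w³ + 2w - 3
Step 1: g′(5) = 507; w₁ = 5 − 0.04·507 = -15.28
Step 2: g′(-15.28) = -14303.759808; w₂ = -15.28 − 0.04·(-14303.759808) = 556.87039232

556.87039232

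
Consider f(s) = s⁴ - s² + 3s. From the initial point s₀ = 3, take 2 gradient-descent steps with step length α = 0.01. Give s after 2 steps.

f′(s) = 4s³ - 2s + 3
Step 1: f′(3) = 105; s₁ = 3 − 0.01·105 = 1.95
Step 2: f′(1.95) = 28.7595; s₂ = 1.95 − 0.01·28.7595 = 1.662405

1.662405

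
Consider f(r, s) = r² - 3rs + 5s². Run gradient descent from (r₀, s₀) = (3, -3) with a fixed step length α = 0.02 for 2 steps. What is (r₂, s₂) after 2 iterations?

(2.4588, -1.614)

∇f = (2r - 3s, -3r + 10s)
Step 1: at (3, -3), ∇f = (15, -39) → (3, -3) − 0.02·(15, -39) = (2.7, -2.22)
Step 2: at (2.7, -2.22), ∇f = (12.06, -30.3) → (2.7, -2.22) − 0.02·(12.06, -30.3) = (2.4588, -1.614)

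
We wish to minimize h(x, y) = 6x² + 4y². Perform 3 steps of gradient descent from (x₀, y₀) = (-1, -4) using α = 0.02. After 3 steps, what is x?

∇h = (12x, 8y)
Step 1: at (-1, -4), ∇h = (-12, -32) → (-1, -4) − 0.02·(-12, -32) = (-0.76, -3.36)
Step 2: at (-0.76, -3.36), ∇h = (-9.12, -26.88) → (-0.76, -3.36) − 0.02·(-9.12, -26.88) = (-0.5776, -2.8224)
Step 3: at (-0.5776, -2.8224), ∇h = (-6.9312, -22.5792) → (-0.5776, -2.8224) − 0.02·(-6.9312, -22.5792) = (-0.438976, -2.370816)
x = -0.438976

-0.438976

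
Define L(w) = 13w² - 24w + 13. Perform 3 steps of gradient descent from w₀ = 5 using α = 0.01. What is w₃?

L′(w) = 26w - 24
w₁ = 5 − 0.01·106 = 3.94
w₂ = 3.94 − 0.01·78.44 = 3.1556
w₃ = 3.1556 − 0.01·58.0456 = 2.575144

2.575144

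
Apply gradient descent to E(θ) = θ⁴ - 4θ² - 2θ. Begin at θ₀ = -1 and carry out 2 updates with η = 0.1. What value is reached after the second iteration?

E′(θ) = 4θ³ - 8θ - 2
θ₁ = -1 − 0.1·2 = -1.2
θ₂ = -1.2 − 0.1·0.688 = -1.2688

-1.2688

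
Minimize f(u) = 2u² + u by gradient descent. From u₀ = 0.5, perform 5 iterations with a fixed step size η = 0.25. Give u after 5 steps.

-0.25

f′(u) = 4u + 1
u₁ = 0.5 − 0.25·3 = -0.25
u₂ = -0.25 − 0.25·0 = -0.25
u₃ = -0.25 − 0.25·0 = -0.25
u₄ = -0.25 − 0.25·0 = -0.25
u₅ = -0.25 − 0.25·0 = -0.25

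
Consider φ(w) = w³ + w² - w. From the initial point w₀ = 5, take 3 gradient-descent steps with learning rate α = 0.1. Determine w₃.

φ′(w) = 3w² + 2w - 1
w₁ = 5 − 0.1·84 = -3.4
w₂ = -3.4 − 0.1·26.88 = -6.088
w₃ = -6.088 − 0.1·98.015232 = -15.8895232

-15.8895232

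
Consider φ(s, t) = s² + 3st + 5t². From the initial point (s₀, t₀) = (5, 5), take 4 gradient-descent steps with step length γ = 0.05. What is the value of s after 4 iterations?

2.52553125

∇φ = (2s + 3t, 3s + 10t)
(s₁, t₁) = (5, 5) − 0.05·(25, 65) = (3.75, 1.75)
(s₂, t₂) = (3.75, 1.75) − 0.05·(12.75, 28.75) = (3.1125, 0.3125)
(s₃, t₃) = (3.1125, 0.3125) − 0.05·(7.1625, 12.4625) = (2.754375, -0.310625)
(s₄, t₄) = (2.754375, -0.310625) − 0.05·(4.576875, 5.156875) = (2.52553125, -0.56846875)
s = 2.52553125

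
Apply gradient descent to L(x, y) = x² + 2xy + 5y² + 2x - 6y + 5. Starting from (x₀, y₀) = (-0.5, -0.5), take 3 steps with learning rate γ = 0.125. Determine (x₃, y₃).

(-1.0625, 0.8125)

∇L = (2x + 2y + 2, 2x + 10y - 6)
Step 1: at (-0.5, -0.5), ∇L = (0, -12) → (-0.5, -0.5) − 0.125·(0, -12) = (-0.5, 1)
Step 2: at (-0.5, 1), ∇L = (3, 3) → (-0.5, 1) − 0.125·(3, 3) = (-0.875, 0.625)
Step 3: at (-0.875, 0.625), ∇L = (1.5, -1.5) → (-0.875, 0.625) − 0.125·(1.5, -1.5) = (-1.0625, 0.8125)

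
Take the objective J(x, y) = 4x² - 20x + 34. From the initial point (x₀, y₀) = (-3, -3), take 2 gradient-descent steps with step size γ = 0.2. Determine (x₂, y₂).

∇J = (8x - 20, 0)
Step 1: at (-3, -3), ∇J = (-44, 0) → (-3, -3) − 0.2·(-44, 0) = (5.8, -3)
Step 2: at (5.8, -3), ∇J = (26.4, 0) → (5.8, -3) − 0.2·(26.4, 0) = (0.52, -3)

(0.52, -3)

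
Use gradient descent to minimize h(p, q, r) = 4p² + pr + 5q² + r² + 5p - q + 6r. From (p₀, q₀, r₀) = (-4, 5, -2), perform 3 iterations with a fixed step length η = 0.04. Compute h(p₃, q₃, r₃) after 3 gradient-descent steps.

2.3027997696

∇h = (8p + r + 5, 10q - 1, p + 2r + 6)
(p₁, q₁, r₁) = (-4, 5, -2) − 0.04·(-29, 49, -2) = (-2.84, 3.04, -1.92)
(p₂, q₂, r₂) = (-2.84, 3.04, -1.92) − 0.04·(-19.64, 29.4, -0.68) = (-2.0544, 1.864, -1.8928)
(p₃, q₃, r₃) = (-2.0544, 1.864, -1.8928) − 0.04·(-13.328, 17.64, 0.16) = (-1.52128, 1.1584, -1.8992)
h(-1.52128, 1.1584, -1.8992) = 2.3027997696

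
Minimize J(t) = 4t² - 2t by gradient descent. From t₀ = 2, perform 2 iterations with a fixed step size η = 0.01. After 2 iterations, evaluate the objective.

J′(t) = 8t - 2
t₁ = 2 − 0.01·14 = 1.86
t₂ = 1.86 − 0.01·12.88 = 1.7312
J(1.7312) = 8.52581376

8.52581376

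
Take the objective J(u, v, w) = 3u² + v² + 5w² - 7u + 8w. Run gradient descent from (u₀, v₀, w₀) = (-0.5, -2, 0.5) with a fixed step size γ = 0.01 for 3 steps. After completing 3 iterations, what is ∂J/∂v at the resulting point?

-3.764768

∇J = (6u - 7, 2v, 10w + 8)
(u₁, v₁, w₁) = (-0.5, -2, 0.5) − 0.01·(-10, -4, 13) = (-0.4, -1.96, 0.37)
(u₂, v₂, w₂) = (-0.4, -1.96, 0.37) − 0.01·(-9.4, -3.92, 11.7) = (-0.306, -1.9208, 0.253)
(u₃, v₃, w₃) = (-0.306, -1.9208, 0.253) − 0.01·(-8.836, -3.8416, 10.53) = (-0.21764, -1.882384, 0.1477)
∂J/∂v at (-0.21764, -1.882384, 0.1477) = -3.764768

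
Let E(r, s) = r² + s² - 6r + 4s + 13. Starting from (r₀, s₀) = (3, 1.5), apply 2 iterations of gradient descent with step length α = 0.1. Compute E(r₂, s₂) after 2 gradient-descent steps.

∇E = (2r - 6, 2s + 4)
(r₁, s₁) = (3, 1.5) − 0.1·(0, 7) = (3, 0.8)
(r₂, s₂) = (3, 0.8) − 0.1·(0, 5.6) = (3, 0.24)
E(3, 0.24) = 5.0176

5.0176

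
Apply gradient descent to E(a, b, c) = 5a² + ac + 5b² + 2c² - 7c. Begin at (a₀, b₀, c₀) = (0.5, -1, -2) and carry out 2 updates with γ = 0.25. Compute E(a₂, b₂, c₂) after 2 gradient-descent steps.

∇E = (10a + c, 10b, a + 4c - 7)
(a₁, b₁, c₁) = (0.5, -1, -2) − 0.25·(3, -10, -14.5) = (-0.25, 1.5, 1.625)
(a₂, b₂, c₂) = (-0.25, 1.5, 1.625) − 0.25·(-0.875, 15, -0.75) = (-0.03125, -2.25, 1.8125)
E(-0.03125, -2.25, 1.8125) = 19.1435546875

19.1435546875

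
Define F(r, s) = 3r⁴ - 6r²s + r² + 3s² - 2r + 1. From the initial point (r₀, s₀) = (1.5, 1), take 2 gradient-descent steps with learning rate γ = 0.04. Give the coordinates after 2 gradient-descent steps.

∇F = (12r³ - 12rs + 2r - 2, -6r² + 6s)
Step 1: at (1.5, 1), ∇F = (23.5, -7.5) → (1.5, 1) − 0.04·(23.5, -7.5) = (0.56, 1.3)
Step 2: at (0.56, 1.3), ∇F = (-7.508608, 5.9184) → (0.56, 1.3) − 0.04·(-7.508608, 5.9184) = (0.86034432, 1.063264)

(0.86034432, 1.063264)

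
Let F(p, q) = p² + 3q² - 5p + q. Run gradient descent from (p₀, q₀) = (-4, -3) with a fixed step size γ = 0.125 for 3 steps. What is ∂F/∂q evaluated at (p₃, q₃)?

-0.265625

∇F = (2p - 5, 6q + 1)
Step 1: at (-4, -3), ∇F = (-13, -17) → (-4, -3) − 0.125·(-13, -17) = (-2.375, -0.875)
Step 2: at (-2.375, -0.875), ∇F = (-9.75, -4.25) → (-2.375, -0.875) − 0.125·(-9.75, -4.25) = (-1.15625, -0.34375)
Step 3: at (-1.15625, -0.34375), ∇F = (-7.3125, -1.0625) → (-1.15625, -0.34375) − 0.125·(-7.3125, -1.0625) = (-0.2421875, -0.2109375)
∂F/∂q at (-0.2421875, -0.2109375) = -0.265625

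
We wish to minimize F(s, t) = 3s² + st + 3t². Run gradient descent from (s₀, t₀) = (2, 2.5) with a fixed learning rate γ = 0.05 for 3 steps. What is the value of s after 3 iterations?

0.5124375

∇F = (6s + t, s + 6t)
(s₁, t₁) = (2, 2.5) − 0.05·(14.5, 17) = (1.275, 1.65)
(s₂, t₂) = (1.275, 1.65) − 0.05·(9.3, 11.175) = (0.81, 1.09125)
(s₃, t₃) = (0.81, 1.09125) − 0.05·(5.95125, 7.3575) = (0.5124375, 0.723375)
s = 0.5124375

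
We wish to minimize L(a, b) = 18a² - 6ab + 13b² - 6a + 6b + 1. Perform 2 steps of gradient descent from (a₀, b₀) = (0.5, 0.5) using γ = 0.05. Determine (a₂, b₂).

∇L = (36a - 6b - 6, -6a + 26b + 6)
Step 1: at (0.5, 0.5), ∇L = (9, 16) → (0.5, 0.5) − 0.05·(9, 16) = (0.05, -0.3)
Step 2: at (0.05, -0.3), ∇L = (-2.4, -2.1) → (0.05, -0.3) − 0.05·(-2.4, -2.1) = (0.17, -0.195)

(0.17, -0.195)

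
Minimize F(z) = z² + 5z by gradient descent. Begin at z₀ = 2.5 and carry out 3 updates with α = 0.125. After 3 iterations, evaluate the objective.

-1.800537109375

F′(z) = 2z + 5
z₁ = 2.5 − 0.125·10 = 1.25
z₂ = 1.25 − 0.125·7.5 = 0.3125
z₃ = 0.3125 − 0.125·5.625 = -0.390625
F(-0.390625) = -1.800537109375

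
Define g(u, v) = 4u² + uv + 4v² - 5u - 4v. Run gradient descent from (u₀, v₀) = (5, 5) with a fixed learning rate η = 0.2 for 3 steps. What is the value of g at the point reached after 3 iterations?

∇g = (8u + v - 5, u + 8v - 4)
(u₁, v₁) = (5, 5) − 0.2·(40, 41) = (-3, -3.2)
(u₂, v₂) = (-3, -3.2) − 0.2·(-32.2, -32.6) = (3.44, 3.32)
(u₃, v₃) = (3.44, 3.32) − 0.2·(25.84, 26) = (-1.728, -1.88)
g(-1.728, -1.88) = 45.490176

45.490176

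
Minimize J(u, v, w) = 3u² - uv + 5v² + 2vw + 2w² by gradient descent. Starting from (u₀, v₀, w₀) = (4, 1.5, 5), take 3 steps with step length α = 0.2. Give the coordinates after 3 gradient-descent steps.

(0.576, -2.992, -0.744)

∇J = (6u - v, -u + 10v + 2w, 2v + 4w)
(u₁, v₁, w₁) = (4, 1.5, 5) − 0.2·(22.5, 21, 23) = (-0.5, -2.7, 0.4)
(u₂, v₂, w₂) = (-0.5, -2.7, 0.4) − 0.2·(-0.3, -25.7, -3.8) = (-0.44, 2.44, 1.16)
(u₃, v₃, w₃) = (-0.44, 2.44, 1.16) − 0.2·(-5.08, 27.16, 9.52) = (0.576, -2.992, -0.744)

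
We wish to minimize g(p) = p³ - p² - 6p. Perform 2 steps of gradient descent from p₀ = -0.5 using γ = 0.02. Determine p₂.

g′(p) = 3p² - 2p - 6
Step 1: g′(-0.5) = -4.25; p₁ = -0.5 − 0.02·(-4.25) = -0.415
Step 2: g′(-0.415) = -4.653325; p₂ = -0.415 − 0.02·(-4.653325) = -0.3219335

-0.3219335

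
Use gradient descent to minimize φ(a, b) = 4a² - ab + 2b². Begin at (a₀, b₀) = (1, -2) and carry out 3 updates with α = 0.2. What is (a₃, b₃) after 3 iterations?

∇φ = (8a - b, -a + 4b)
Step 1: at (1, -2), ∇φ = (10, -9) → (1, -2) − 0.2·(10, -9) = (-1, -0.2)
Step 2: at (-1, -0.2), ∇φ = (-7.8, 0.2) → (-1, -0.2) − 0.2·(-7.8, 0.2) = (0.56, -0.24)
Step 3: at (0.56, -0.24), ∇φ = (4.72, -1.52) → (0.56, -0.24) − 0.2·(4.72, -1.52) = (-0.384, 0.064)

(-0.384, 0.064)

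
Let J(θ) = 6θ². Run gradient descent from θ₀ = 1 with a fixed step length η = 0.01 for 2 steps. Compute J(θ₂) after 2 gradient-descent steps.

J′(θ) = 12θ
θ₁ = 1 − 0.01·12 = 0.88
θ₂ = 0.88 − 0.01·10.56 = 0.7744
J(0.7744) = 3.59817216

3.59817216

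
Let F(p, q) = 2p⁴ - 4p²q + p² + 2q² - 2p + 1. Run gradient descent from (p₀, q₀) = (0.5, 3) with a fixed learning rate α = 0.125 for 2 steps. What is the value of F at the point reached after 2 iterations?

∇F = (8p³ - 8pq + 2p - 2, -4p² + 4q)
Step 1: at (0.5, 3), ∇F = (-12, 11) → (0.5, 3) − 0.125·(-12, 11) = (2, 1.625)
Step 2: at (2, 1.625), ∇F = (40, -9.5) → (2, 1.625) − 0.125·(40, -9.5) = (-3, 2.8125)
F(-3, 2.8125) = 92.5703125

92.5703125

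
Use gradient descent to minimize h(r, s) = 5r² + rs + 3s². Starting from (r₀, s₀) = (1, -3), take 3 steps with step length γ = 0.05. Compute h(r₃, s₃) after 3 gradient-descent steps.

∇h = (10r + s, r + 6s)
(r₁, s₁) = (1, -3) − 0.05·(7, -17) = (0.65, -2.15)
(r₂, s₂) = (0.65, -2.15) − 0.05·(4.35, -12.25) = (0.4325, -1.5375)
(r₃, s₃) = (0.4325, -1.5375) − 0.05·(2.7875, -8.7925) = (0.293125, -1.097875)
h(0.293125, -1.097875) = 3.723785265625

3.723785265625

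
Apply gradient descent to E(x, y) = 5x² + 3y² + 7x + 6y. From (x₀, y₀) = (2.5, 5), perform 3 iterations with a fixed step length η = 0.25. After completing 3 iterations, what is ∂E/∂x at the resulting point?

∇E = (10x + 7, 6y + 6)
Step 1: at (2.5, 5), ∇E = (32, 36) → (2.5, 5) − 0.25·(32, 36) = (-5.5, -4)
Step 2: at (-5.5, -4), ∇E = (-48, -18) → (-5.5, -4) − 0.25·(-48, -18) = (6.5, 0.5)
Step 3: at (6.5, 0.5), ∇E = (72, 9) → (6.5, 0.5) − 0.25·(72, 9) = (-11.5, -1.75)
∂E/∂x at (-11.5, -1.75) = -108

-108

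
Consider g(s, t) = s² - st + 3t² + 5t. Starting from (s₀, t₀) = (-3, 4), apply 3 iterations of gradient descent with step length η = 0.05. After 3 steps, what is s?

∇g = (2s - t, -s + 6t + 5)
(s₁, t₁) = (-3, 4) − 0.05·(-10, 32) = (-2.5, 2.4)
(s₂, t₂) = (-2.5, 2.4) − 0.05·(-7.4, 21.9) = (-2.13, 1.305)
(s₃, t₃) = (-2.13, 1.305) − 0.05·(-5.565, 14.96) = (-1.85175, 0.557)
s = -1.85175

-1.85175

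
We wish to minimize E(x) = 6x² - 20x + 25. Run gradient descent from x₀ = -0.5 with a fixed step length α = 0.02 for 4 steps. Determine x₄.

E′(x) = 12x - 20
x₁ = -0.5 − 0.02·(-26) = 0.02
x₂ = 0.02 − 0.02·(-19.76) = 0.4152
x₃ = 0.4152 − 0.02·(-15.0176) = 0.715552
x₄ = 0.715552 − 0.02·(-11.413376) = 0.94381952

0.94381952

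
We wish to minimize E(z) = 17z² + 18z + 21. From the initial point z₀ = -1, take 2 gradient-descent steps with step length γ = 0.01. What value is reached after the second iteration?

E′(z) = 34z + 18
z₁ = -1 − 0.01·(-16) = -0.84
z₂ = -0.84 − 0.01·(-10.56) = -0.7344

-0.7344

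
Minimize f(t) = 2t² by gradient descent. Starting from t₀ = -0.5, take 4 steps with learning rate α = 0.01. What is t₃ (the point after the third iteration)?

-0.442368

f′(t) = 4t
t₁ = -0.5 − 0.01·(-2) = -0.48
t₂ = -0.48 − 0.01·(-1.92) = -0.4608
t₃ = -0.4608 − 0.01·(-1.8432) = -0.442368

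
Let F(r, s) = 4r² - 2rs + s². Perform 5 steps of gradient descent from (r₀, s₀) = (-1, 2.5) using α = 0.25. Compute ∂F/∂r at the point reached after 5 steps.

28.125

∇F = (8r - 2s, -2r + 2s)
Step 1: at (-1, 2.5), ∇F = (-13, 7) → (-1, 2.5) − 0.25·(-13, 7) = (2.25, 0.75)
Step 2: at (2.25, 0.75), ∇F = (16.5, -3) → (2.25, 0.75) − 0.25·(16.5, -3) = (-1.875, 1.5)
Step 3: at (-1.875, 1.5), ∇F = (-18, 6.75) → (-1.875, 1.5) − 0.25·(-18, 6.75) = (2.625, -0.1875)
Step 4: at (2.625, -0.1875), ∇F = (21.375, -5.625) → (2.625, -0.1875) − 0.25·(21.375, -5.625) = (-2.71875, 1.21875)
Step 5: at (-2.71875, 1.21875), ∇F = (-24.1875, 7.875) → (-2.71875, 1.21875) − 0.25·(-24.1875, 7.875) = (3.328125, -0.75)
∂F/∂r at (3.328125, -0.75) = 28.125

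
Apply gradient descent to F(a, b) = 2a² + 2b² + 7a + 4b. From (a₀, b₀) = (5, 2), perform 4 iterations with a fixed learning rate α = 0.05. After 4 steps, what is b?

∇F = (4a + 7, 4b + 4)
(a₁, b₁) = (5, 2) − 0.05·(27, 12) = (3.65, 1.4)
(a₂, b₂) = (3.65, 1.4) − 0.05·(21.6, 9.6) = (2.57, 0.92)
(a₃, b₃) = (2.57, 0.92) − 0.05·(17.28, 7.68) = (1.706, 0.536)
(a₄, b₄) = (1.706, 0.536) − 0.05·(13.824, 6.144) = (1.0148, 0.2288)
b = 0.2288

0.2288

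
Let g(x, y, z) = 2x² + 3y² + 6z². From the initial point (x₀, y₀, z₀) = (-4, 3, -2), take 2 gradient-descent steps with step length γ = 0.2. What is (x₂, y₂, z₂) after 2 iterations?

(-0.16, 0.12, -3.92)

∇g = (4x, 6y, 12z)
Step 1: at (-4, 3, -2), ∇g = (-16, 18, -24) → (-4, 3, -2) − 0.2·(-16, 18, -24) = (-0.8, -0.6, 2.8)
Step 2: at (-0.8, -0.6, 2.8), ∇g = (-3.2, -3.6, 33.6) → (-0.8, -0.6, 2.8) − 0.2·(-3.2, -3.6, 33.6) = (-0.16, 0.12, -3.92)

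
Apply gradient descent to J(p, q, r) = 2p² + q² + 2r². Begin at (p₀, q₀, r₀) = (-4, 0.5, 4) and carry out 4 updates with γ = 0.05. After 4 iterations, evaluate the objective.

∇J = (4p, 2q, 4r)
Step 1: at (-4, 0.5, 4), ∇J = (-16, 1, 16) → (-4, 0.5, 4) − 0.05·(-16, 1, 16) = (-3.2, 0.45, 3.2)
Step 2: at (-3.2, 0.45, 3.2), ∇J = (-12.8, 0.9, 12.8) → (-3.2, 0.45, 3.2) − 0.05·(-12.8, 0.9, 12.8) = (-2.56, 0.405, 2.56)
Step 3: at (-2.56, 0.405, 2.56), ∇J = (-10.24, 0.81, 10.24) → (-2.56, 0.405, 2.56) − 0.05·(-10.24, 0.81, 10.24) = (-2.048, 0.3645, 2.048)
Step 4: at (-2.048, 0.3645, 2.048), ∇J = (-8.192, 0.729, 8.192) → (-2.048, 0.3645, 2.048) − 0.05·(-8.192, 0.729, 8.192) = (-1.6384, 0.32805, 1.6384)
J(-1.6384, 0.32805, 1.6384) = 10.8450350425

10.8450350425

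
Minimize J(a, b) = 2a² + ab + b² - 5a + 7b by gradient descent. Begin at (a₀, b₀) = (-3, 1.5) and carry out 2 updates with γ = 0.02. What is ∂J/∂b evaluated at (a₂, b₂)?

7.0368

∇J = (4a + b - 5, a + 2b + 7)
Step 1: at (-3, 1.5), ∇J = (-15.5, 7) → (-3, 1.5) − 0.02·(-15.5, 7) = (-2.69, 1.36)
Step 2: at (-2.69, 1.36), ∇J = (-14.4, 7.03) → (-2.69, 1.36) − 0.02·(-14.4, 7.03) = (-2.402, 1.2194)
∂J/∂b at (-2.402, 1.2194) = 7.0368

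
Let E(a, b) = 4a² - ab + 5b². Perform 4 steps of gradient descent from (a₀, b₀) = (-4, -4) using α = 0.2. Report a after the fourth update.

∇E = (8a - b, -a + 10b)
Step 1: at (-4, -4), ∇E = (-28, -36) → (-4, -4) − 0.2·(-28, -36) = (1.6, 3.2)
Step 2: at (1.6, 3.2), ∇E = (9.6, 30.4) → (1.6, 3.2) − 0.2·(9.6, 30.4) = (-0.32, -2.88)
Step 3: at (-0.32, -2.88), ∇E = (0.32, -28.48) → (-0.32, -2.88) − 0.2·(0.32, -28.48) = (-0.384, 2.816)
Step 4: at (-0.384, 2.816), ∇E = (-5.888, 28.544) → (-0.384, 2.816) − 0.2·(-5.888, 28.544) = (0.7936, -2.8928)
a = 0.7936

0.7936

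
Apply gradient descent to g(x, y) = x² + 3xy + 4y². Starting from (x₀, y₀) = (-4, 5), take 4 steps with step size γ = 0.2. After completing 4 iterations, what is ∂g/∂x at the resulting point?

3.6288

∇g = (2x + 3y, 3x + 8y)
Step 1: at (-4, 5), ∇g = (7, 28) → (-4, 5) − 0.2·(7, 28) = (-5.4, -0.6)
Step 2: at (-5.4, -0.6), ∇g = (-12.6, -21) → (-5.4, -0.6) − 0.2·(-12.6, -21) = (-2.88, 3.6)
Step 3: at (-2.88, 3.6), ∇g = (5.04, 20.16) → (-2.88, 3.6) − 0.2·(5.04, 20.16) = (-3.888, -0.432)
Step 4: at (-3.888, -0.432), ∇g = (-9.072, -15.12) → (-3.888, -0.432) − 0.2·(-9.072, -15.12) = (-2.0736, 2.592)
∂g/∂x at (-2.0736, 2.592) = 3.6288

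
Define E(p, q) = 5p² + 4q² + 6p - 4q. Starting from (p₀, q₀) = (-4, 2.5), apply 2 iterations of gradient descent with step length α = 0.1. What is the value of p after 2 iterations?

∇E = (10p + 6, 8q - 4)
Step 1: at (-4, 2.5), ∇E = (-34, 16) → (-4, 2.5) − 0.1·(-34, 16) = (-0.6, 0.9)
Step 2: at (-0.6, 0.9), ∇E = (0, 3.2) → (-0.6, 0.9) − 0.1·(0, 3.2) = (-0.6, 0.58)
p = -0.6

-0.6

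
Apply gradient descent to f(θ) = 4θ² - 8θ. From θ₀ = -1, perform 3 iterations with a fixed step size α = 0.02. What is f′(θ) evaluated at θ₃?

f′(θ) = 8θ - 8
Step 1: f′(-1) = -16; θ₁ = -1 − 0.02·(-16) = -0.68
Step 2: f′(-0.68) = -13.44; θ₂ = -0.68 − 0.02·(-13.44) = -0.4112
Step 3: f′(-0.4112) = -11.2896; θ₃ = -0.4112 − 0.02·(-11.2896) = -0.185408
f′(θ) at (-0.185408) = -9.483264

-9.483264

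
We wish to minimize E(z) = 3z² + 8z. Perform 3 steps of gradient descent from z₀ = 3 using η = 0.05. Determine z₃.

E′(z) = 6z + 8
z₁ = 3 − 0.05·26 = 1.7
z₂ = 1.7 − 0.05·18.2 = 0.79
z₃ = 0.79 − 0.05·12.74 = 0.153

0.153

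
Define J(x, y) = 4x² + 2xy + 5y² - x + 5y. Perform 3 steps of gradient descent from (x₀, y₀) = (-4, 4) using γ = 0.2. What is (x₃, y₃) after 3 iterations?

(-1.176, -3.384)

∇J = (8x + 2y - 1, 2x + 10y + 5)
Step 1: at (-4, 4), ∇J = (-25, 37) → (-4, 4) − 0.2·(-25, 37) = (1, -3.4)
Step 2: at (1, -3.4), ∇J = (0.2, -27) → (1, -3.4) − 0.2·(0.2, -27) = (0.96, 2)
Step 3: at (0.96, 2), ∇J = (10.68, 26.92) → (0.96, 2) − 0.2·(10.68, 26.92) = (-1.176, -3.384)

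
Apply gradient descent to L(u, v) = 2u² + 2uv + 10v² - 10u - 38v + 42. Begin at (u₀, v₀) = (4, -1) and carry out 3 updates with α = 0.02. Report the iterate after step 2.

∇L = (4u + 2v - 10, 2u + 20v - 38)
(u₁, v₁) = (4, -1) − 0.02·(4, -50) = (3.92, 0)
(u₂, v₂) = (3.92, 0) − 0.02·(5.68, -30.16) = (3.8064, 0.6032)

(3.8064, 0.6032)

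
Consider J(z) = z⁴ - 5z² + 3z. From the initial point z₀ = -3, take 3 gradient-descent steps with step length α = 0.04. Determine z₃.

J′(z) = 4z³ - 10z + 3
z₁ = -3 − 0.04·(-75) = 0
z₂ = 0 − 0.04·3 = -0.12
z₃ = -0.12 − 0.04·4.193088 = -0.28772352

-0.28772352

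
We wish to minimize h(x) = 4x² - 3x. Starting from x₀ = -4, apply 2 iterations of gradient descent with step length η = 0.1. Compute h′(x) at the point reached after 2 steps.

h′(x) = 8x - 3
x₁ = -4 − 0.1·(-35) = -0.5
x₂ = -0.5 − 0.1·(-7) = 0.2
h′(x) at (0.2) = -1.4

-1.4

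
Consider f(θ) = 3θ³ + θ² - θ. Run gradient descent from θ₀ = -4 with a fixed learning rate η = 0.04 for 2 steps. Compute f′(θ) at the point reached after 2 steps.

f′(θ) = 9θ² + 2θ - 1
Step 1: f′(-4) = 135; θ₁ = -4 − 0.04·135 = -9.4
Step 2: f′(-9.4) = 775.44; θ₂ = -9.4 − 0.04·775.44 = -40.4176
f′(θ) at (-40.4176) = 14620.40630784

14620.40630784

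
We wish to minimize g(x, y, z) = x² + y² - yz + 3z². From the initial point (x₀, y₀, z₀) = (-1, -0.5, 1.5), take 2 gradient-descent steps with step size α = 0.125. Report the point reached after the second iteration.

(-0.5625, -0.1015625, 0.0546875)

∇g = (2x, 2y - z, -y + 6z)
(x₁, y₁, z₁) = (-1, -0.5, 1.5) − 0.125·(-2, -2.5, 9.5) = (-0.75, -0.1875, 0.3125)
(x₂, y₂, z₂) = (-0.75, -0.1875, 0.3125) − 0.125·(-1.5, -0.6875, 2.0625) = (-0.5625, -0.1015625, 0.0546875)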